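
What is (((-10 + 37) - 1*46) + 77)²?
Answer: 3364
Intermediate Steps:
(((-10 + 37) - 1*46) + 77)² = ((27 - 46) + 77)² = (-19 + 77)² = 58² = 3364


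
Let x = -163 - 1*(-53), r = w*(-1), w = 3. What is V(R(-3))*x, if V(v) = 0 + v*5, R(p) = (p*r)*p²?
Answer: -44550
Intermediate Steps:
r = -3 (r = 3*(-1) = -3)
x = -110 (x = -163 + 53 = -110)
R(p) = -3*p³ (R(p) = (p*(-3))*p² = (-3*p)*p² = -3*p³)
V(v) = 5*v (V(v) = 0 + 5*v = 5*v)
V(R(-3))*x = (5*(-3*(-3)³))*(-110) = (5*(-3*(-27)))*(-110) = (5*81)*(-110) = 405*(-110) = -44550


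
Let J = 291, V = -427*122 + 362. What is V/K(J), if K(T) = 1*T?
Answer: -17244/97 ≈ -177.77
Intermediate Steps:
V = -51732 (V = -52094 + 362 = -51732)
K(T) = T
V/K(J) = -51732/291 = -51732*1/291 = -17244/97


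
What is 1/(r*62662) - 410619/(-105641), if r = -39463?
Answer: 1015391189437573/261232287484346 ≈ 3.8869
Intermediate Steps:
1/(r*62662) - 410619/(-105641) = 1/(-39463*62662) - 410619/(-105641) = -1/39463*1/62662 - 410619*(-1/105641) = -1/2472830506 + 410619/105641 = 1015391189437573/261232287484346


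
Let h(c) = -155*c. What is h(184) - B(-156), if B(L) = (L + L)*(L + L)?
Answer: -125864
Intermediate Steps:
B(L) = 4*L² (B(L) = (2*L)*(2*L) = 4*L²)
h(184) - B(-156) = -155*184 - 4*(-156)² = -28520 - 4*24336 = -28520 - 1*97344 = -28520 - 97344 = -125864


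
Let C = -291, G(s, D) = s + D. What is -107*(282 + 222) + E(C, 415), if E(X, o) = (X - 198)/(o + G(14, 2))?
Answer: -23243457/431 ≈ -53929.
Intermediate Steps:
G(s, D) = D + s
E(X, o) = (-198 + X)/(16 + o) (E(X, o) = (X - 198)/(o + (2 + 14)) = (-198 + X)/(o + 16) = (-198 + X)/(16 + o))
-107*(282 + 222) + E(C, 415) = -107*(282 + 222) + (-198 - 291)/(16 + 415) = -107*504 - 489/431 = -53928 + (1/431)*(-489) = -53928 - 489/431 = -23243457/431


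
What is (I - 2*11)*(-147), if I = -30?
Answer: 7644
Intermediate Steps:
(I - 2*11)*(-147) = (-30 - 2*11)*(-147) = (-30 - 22)*(-147) = -52*(-147) = 7644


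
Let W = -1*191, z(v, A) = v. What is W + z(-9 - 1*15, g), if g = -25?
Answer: -215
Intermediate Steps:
W = -191
W + z(-9 - 1*15, g) = -191 + (-9 - 1*15) = -191 + (-9 - 15) = -191 - 24 = -215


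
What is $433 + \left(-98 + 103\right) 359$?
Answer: $2228$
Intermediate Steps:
$433 + \left(-98 + 103\right) 359 = 433 + 5 \cdot 359 = 433 + 1795 = 2228$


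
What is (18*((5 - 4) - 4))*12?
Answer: -648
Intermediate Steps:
(18*((5 - 4) - 4))*12 = (18*(1 - 4))*12 = (18*(-3))*12 = -54*12 = -648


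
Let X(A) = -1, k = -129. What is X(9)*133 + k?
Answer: -262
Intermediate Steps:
X(9)*133 + k = -1*133 - 129 = -133 - 129 = -262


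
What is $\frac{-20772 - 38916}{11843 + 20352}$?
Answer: $- \frac{59688}{32195} \approx -1.854$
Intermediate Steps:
$\frac{-20772 - 38916}{11843 + 20352} = - \frac{59688}{32195}$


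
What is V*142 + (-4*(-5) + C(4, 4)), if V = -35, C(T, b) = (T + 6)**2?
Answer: -4850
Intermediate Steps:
C(T, b) = (6 + T)**2
V*142 + (-4*(-5) + C(4, 4)) = -35*142 + (-4*(-5) + (6 + 4)**2) = -4970 + (20 + 10**2) = -4970 + (20 + 100) = -4970 + 120 = -4850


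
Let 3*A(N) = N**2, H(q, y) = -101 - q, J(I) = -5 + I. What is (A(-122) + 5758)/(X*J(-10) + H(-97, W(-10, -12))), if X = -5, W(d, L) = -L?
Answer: 32158/213 ≈ 150.98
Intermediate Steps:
A(N) = N**2/3
(A(-122) + 5758)/(X*J(-10) + H(-97, W(-10, -12))) = ((1/3)*(-122)**2 + 5758)/(-5*(-5 - 10) + (-101 - 1*(-97))) = ((1/3)*14884 + 5758)/(-5*(-15) + (-101 + 97)) = (14884/3 + 5758)/(75 - 4) = (32158/3)/71 = (32158/3)*(1/71) = 32158/213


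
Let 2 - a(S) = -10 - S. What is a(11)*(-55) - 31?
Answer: -1296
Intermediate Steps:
a(S) = 12 + S (a(S) = 2 - (-10 - S) = 2 + (10 + S) = 12 + S)
a(11)*(-55) - 31 = (12 + 11)*(-55) - 31 = 23*(-55) - 31 = -1265 - 31 = -1296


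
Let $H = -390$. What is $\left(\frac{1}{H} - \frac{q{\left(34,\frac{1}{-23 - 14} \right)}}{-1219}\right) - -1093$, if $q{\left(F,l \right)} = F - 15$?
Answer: $\frac{519629321}{475410} \approx 1093.0$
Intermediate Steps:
$q{\left(F,l \right)} = -15 + F$ ($q{\left(F,l \right)} = F - 15 = -15 + F$)
$\left(\frac{1}{H} - \frac{q{\left(34,\frac{1}{-23 - 14} \right)}}{-1219}\right) - -1093 = \left(\frac{1}{-390} - \frac{-15 + 34}{-1219}\right) - -1093 = \left(- \frac{1}{390} - 19 \left(- \frac{1}{1219}\right)\right) + 1093 = \left(- \frac{1}{390} - - \frac{19}{1219}\right) + 1093 = \left(- \frac{1}{390} + \frac{19}{1219}\right) + 1093 = \frac{6191}{475410} + 1093 = \frac{519629321}{475410}$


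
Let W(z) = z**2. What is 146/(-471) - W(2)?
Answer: -2030/471 ≈ -4.3100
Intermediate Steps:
146/(-471) - W(2) = 146/(-471) - 1*2**2 = 146*(-1/471) - 1*4 = -146/471 - 4 = -2030/471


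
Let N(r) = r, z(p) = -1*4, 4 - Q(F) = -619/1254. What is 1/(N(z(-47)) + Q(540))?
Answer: 1254/619 ≈ 2.0258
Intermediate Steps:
Q(F) = 5635/1254 (Q(F) = 4 - (-619)/1254 = 4 - 1*(-619/1254) = 4 + 619/1254 = 5635/1254)
z(p) = -4
1/(N(z(-47)) + Q(540)) = 1/(-4 + 5635/1254) = 1/(619/1254) = 1254/619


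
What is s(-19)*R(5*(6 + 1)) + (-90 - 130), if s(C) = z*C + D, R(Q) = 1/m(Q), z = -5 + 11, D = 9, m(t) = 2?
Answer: -545/2 ≈ -272.50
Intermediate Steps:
z = 6
R(Q) = 1/2
s(C) = 9 + 6*C (s(C) = 6*C + 9 = 9 + 6*C)
s(-19)*R(5*(6 + 1)) + (-90 - 130) = (9 + 6*(-19))*(1/2) + (-90 - 130) = (9 - 114)*(1/2) - 220 = -105*1/2 - 220 = -105/2 - 220 = -545/2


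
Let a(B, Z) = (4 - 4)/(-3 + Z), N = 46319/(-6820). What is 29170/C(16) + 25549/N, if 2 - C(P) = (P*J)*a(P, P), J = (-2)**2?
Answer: 501318435/46319 ≈ 10823.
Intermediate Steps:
N = -46319/6820 (N = 46319*(-1/6820) = -46319/6820 ≈ -6.7916)
J = 4
a(B, Z) = 0 (a(B, Z) = 0/(-3 + Z) = 0)
C(P) = 2 (C(P) = 2 - P*4*0 = 2 - 4*P*0 = 2 - 1*0 = 2 + 0 = 2)
29170/C(16) + 25549/N = 29170/2 + 25549/(-46319/6820) = 29170*(1/2) + 25549*(-6820/46319) = 14585 - 174244180/46319 = 501318435/46319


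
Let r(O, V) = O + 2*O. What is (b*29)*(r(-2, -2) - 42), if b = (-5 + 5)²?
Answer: 0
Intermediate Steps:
b = 0 (b = 0² = 0)
r(O, V) = 3*O
(b*29)*(r(-2, -2) - 42) = (0*29)*(3*(-2) - 42) = 0*(-6 - 42) = 0*(-48) = 0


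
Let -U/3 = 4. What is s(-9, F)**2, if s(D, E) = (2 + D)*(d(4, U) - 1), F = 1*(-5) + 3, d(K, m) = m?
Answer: 8281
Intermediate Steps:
U = -12 (U = -3*4 = -12)
F = -2 (F = -5 + 3 = -2)
s(D, E) = -26 - 13*D (s(D, E) = (2 + D)*(-12 - 1) = (2 + D)*(-13) = -26 - 13*D)
s(-9, F)**2 = (-26 - 13*(-9))**2 = (-26 + 117)**2 = 91**2 = 8281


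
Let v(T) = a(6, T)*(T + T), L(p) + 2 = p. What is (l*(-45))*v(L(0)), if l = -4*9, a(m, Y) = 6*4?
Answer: -155520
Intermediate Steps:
a(m, Y) = 24
l = -36
L(p) = -2 + p
v(T) = 48*T (v(T) = 24*(T + T) = 24*(2*T) = 48*T)
(l*(-45))*v(L(0)) = (-36*(-45))*(48*(-2 + 0)) = 1620*(48*(-2)) = 1620*(-96) = -155520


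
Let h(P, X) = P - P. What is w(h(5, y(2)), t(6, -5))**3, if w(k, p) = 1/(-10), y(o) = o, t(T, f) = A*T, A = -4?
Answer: -1/1000 ≈ -0.0010000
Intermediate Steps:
t(T, f) = -4*T
h(P, X) = 0
w(k, p) = -1/10
w(h(5, y(2)), t(6, -5))**3 = (-1/10)**3 = -1/1000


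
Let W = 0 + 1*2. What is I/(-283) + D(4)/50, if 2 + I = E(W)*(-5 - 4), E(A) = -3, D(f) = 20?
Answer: 441/1415 ≈ 0.31166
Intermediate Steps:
W = 2 (W = 0 + 2 = 2)
I = 25 (I = -2 - 3*(-5 - 4) = -2 - 3*(-9) = -2 + 27 = 25)
I/(-283) + D(4)/50 = 25/(-283) + 20/50 = 25*(-1/283) + 20*(1/50) = -25/283 + 2/5 = 441/1415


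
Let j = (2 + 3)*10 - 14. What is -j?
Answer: -36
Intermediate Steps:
j = 36 (j = 5*10 - 14 = 50 - 14 = 36)
-j = -1*36 = -36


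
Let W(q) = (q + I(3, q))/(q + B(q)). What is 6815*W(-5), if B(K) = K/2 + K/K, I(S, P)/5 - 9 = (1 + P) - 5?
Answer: 68150/13 ≈ 5242.3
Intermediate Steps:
I(S, P) = 25 + 5*P (I(S, P) = 45 + 5*((1 + P) - 5) = 45 + 5*(-4 + P) = 45 + (-20 + 5*P) = 25 + 5*P)
B(K) = 1 + K/2 (B(K) = K*(½) + 1 = K/2 + 1 = 1 + K/2)
W(q) = (25 + 6*q)/(1 + 3*q/2) (W(q) = (q + (25 + 5*q))/(q + (1 + q/2)) = (25 + 6*q)/(1 + 3*q/2))
6815*W(-5) = 6815*(2*(25 + 6*(-5))/(2 + 3*(-5))) = 6815*(2*(25 - 30)/(2 - 15)) = 6815*(2*(-5)/(-13)) = 6815*(2*(-1/13)*(-5)) = 6815*(10/13) = 68150/13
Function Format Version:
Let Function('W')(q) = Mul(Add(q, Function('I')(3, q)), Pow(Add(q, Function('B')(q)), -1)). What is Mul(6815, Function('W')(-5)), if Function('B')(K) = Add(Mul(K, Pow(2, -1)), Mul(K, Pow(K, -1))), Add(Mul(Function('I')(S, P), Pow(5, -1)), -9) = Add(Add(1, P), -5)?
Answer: Rational(68150, 13) ≈ 5242.3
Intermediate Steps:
Function('I')(S, P) = Add(25, Mul(5, P)) (Function('I')(S, P) = Add(45, Mul(5, Add(Add(1, P), -5))) = Add(45, Mul(5, Add(-4, P))) = Add(45, Add(-20, Mul(5, P))) = Add(25, Mul(5, P)))
Function('B')(K) = Add(1, Mul(Rational(1, 2), K)) (Function('B')(K) = Add(Mul(K, Rational(1, 2)), 1) = Add(Mul(Rational(1, 2), K), 1) = Add(1, Mul(Rational(1, 2), K)))
Function('W')(q) = Mul(Pow(Add(1, Mul(Rational(3, 2), q)), -1), Add(25, Mul(6, q))) (Function('W')(q) = Mul(Add(q, Add(25, Mul(5, q))), Pow(Add(q, Add(1, Mul(Rational(1, 2), q))), -1)) = Mul(Add(25, Mul(6, q)), Pow(Add(1, Mul(Rational(3, 2), q)), -1)) = Mul(Pow(Add(1, Mul(Rational(3, 2), q)), -1), Add(25, Mul(6, q))))
Mul(6815, Function('W')(-5)) = Mul(6815, Mul(2, Pow(Add(2, Mul(3, -5)), -1), Add(25, Mul(6, -5)))) = Mul(6815, Mul(2, Pow(Add(2, -15), -1), Add(25, -30))) = Mul(6815, Mul(2, Pow(-13, -1), -5)) = Mul(6815, Mul(2, Rational(-1, 13), -5)) = Mul(6815, Rational(10, 13)) = Rational(68150, 13)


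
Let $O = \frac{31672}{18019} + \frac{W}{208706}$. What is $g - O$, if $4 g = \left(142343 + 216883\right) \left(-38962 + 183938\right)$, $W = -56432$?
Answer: $\frac{661664423821439208}{50819911} \approx 1.302 \cdot 10^{10}$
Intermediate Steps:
$O = \frac{75584976}{50819911}$ ($O = \frac{31672}{18019} - \frac{56432}{208706} = 31672 \cdot \frac{1}{18019} - \frac{28216}{104353} = \frac{856}{487} - \frac{28216}{104353} = \frac{75584976}{50819911} \approx 1.4873$)
$g = 13019787144$ ($g = \frac{\left(142343 + 216883\right) \left(-38962 + 183938\right)}{4} = \frac{359226 \cdot 144976}{4} = \frac{1}{4} \cdot 52079148576 = 13019787144$)
$g - O = 13019787144 - \frac{75584976}{50819911} = \frac{661664423821439208}{50819911}$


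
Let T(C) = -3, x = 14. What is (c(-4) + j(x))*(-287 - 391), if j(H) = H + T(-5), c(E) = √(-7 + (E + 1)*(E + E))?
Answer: -7458 - 678*√17 ≈ -10253.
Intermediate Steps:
c(E) = √(-7 + 2*E*(1 + E)) (c(E) = √(-7 + (1 + E)*(2*E)) = √(-7 + 2*E*(1 + E)))
j(H) = -3 + H (j(H) = H - 3 = -3 + H)
(c(-4) + j(x))*(-287 - 391) = (√(-7 + 2*(-4) + 2*(-4)²) + (-3 + 14))*(-287 - 391) = (√(-7 - 8 + 2*16) + 11)*(-678) = (√(-7 - 8 + 32) + 11)*(-678) = (√17 + 11)*(-678) = (11 + √17)*(-678) = -7458 - 678*√17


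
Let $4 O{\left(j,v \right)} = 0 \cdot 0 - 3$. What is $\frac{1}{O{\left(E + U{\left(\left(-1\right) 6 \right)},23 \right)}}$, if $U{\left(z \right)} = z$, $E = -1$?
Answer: $- \frac{4}{3} \approx -1.3333$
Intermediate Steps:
$O{\left(j,v \right)} = - \frac{3}{4}$ ($O{\left(j,v \right)} = \frac{0 \cdot 0 - 3}{4} = \frac{0 - 3}{4} = \frac{1}{4} \left(-3\right) = - \frac{3}{4}$)
$\frac{1}{O{\left(E + U{\left(\left(-1\right) 6 \right)},23 \right)}} = \frac{1}{- \frac{3}{4}} = - \frac{4}{3}$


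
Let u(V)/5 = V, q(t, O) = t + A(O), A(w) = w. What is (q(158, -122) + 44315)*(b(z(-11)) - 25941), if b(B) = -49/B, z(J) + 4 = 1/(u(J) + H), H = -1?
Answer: -258742891331/225 ≈ -1.1500e+9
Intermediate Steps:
q(t, O) = O + t (q(t, O) = t + O = O + t)
u(V) = 5*V
z(J) = -4 + 1/(-1 + 5*J) (z(J) = -4 + 1/(5*J - 1) = -4 + 1/(-1 + 5*J))
(q(158, -122) + 44315)*(b(z(-11)) - 25941) = ((-122 + 158) + 44315)*(-49*(-1 + 5*(-11))/(5*(1 - 4*(-11))) - 25941) = (36 + 44315)*(-49*(-1 - 55)/(5*(1 + 44)) - 25941) = 44351*(-49/(5*45/(-56)) - 25941) = 44351*(-49/(5*(-1/56)*45) - 25941) = 44351*(-49/(-225/56) - 25941) = 44351*(-49*(-56/225) - 25941) = 44351*(2744/225 - 25941) = 44351*(-5833981/225) = -258742891331/225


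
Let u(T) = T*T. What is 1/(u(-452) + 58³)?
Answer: 1/399416 ≈ 2.5037e-6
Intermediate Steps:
u(T) = T²
1/(u(-452) + 58³) = 1/((-452)² + 58³) = 1/(204304 + 195112) = 1/399416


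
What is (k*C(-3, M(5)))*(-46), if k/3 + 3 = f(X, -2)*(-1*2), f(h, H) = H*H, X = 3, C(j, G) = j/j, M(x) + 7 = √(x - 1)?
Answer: 1518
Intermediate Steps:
M(x) = -7 + √(-1 + x) (M(x) = -7 + √(x - 1) = -7 + √(-1 + x))
C(j, G) = 1
f(h, H) = H²
k = -33 (k = -9 + 3*((-2)²*(-1*2)) = -9 + 3*(4*(-2)) = -9 + 3*(-8) = -9 - 24 = -33)
(k*C(-3, M(5)))*(-46) = -33*1*(-46) = -33*(-46) = 1518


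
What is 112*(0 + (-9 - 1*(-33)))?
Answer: 2688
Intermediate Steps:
112*(0 + (-9 - 1*(-33))) = 112*(0 + (-9 + 33)) = 112*(0 + 24) = 112*24 = 2688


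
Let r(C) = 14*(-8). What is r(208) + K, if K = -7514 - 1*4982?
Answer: -12608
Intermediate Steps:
r(C) = -112
K = -12496 (K = -7514 - 4982 = -12496)
r(208) + K = -112 - 12496 = -12608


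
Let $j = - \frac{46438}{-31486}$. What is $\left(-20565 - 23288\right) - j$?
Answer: $- \frac{98628714}{2249} \approx -43855.0$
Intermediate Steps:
$j = \frac{3317}{2249}$ ($j = \left(-46438\right) \left(- \frac{1}{31486}\right) = \frac{3317}{2249} \approx 1.4749$)
$\left(-20565 - 23288\right) - j = \left(-20565 - 23288\right) - \frac{3317}{2249} = -43853 - \frac{3317}{2249} = - \frac{98628714}{2249}$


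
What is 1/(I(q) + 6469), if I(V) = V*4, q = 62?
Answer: 1/6717 ≈ 0.00014888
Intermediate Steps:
I(V) = 4*V
1/(I(q) + 6469) = 1/(4*62 + 6469) = 1/(248 + 6469) = 1/6717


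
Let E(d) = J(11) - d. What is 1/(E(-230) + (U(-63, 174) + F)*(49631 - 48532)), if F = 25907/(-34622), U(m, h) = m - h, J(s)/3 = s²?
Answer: -4946/1289384419 ≈ -3.8359e-6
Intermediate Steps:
J(s) = 3*s²
F = -3701/4946 (F = 25907*(-1/34622) = -3701/4946 ≈ -0.74828)
E(d) = 363 - d (E(d) = 3*11² - d = 3*121 - d = 363 - d)
1/(E(-230) + (U(-63, 174) + F)*(49631 - 48532)) = 1/((363 - 1*(-230)) + ((-63 - 1*174) - 3701/4946)*(49631 - 48532)) = 1/((363 + 230) + ((-63 - 174) - 3701/4946)*1099) = 1/(593 + (-237 - 3701/4946)*1099) = 1/(593 - 1175903/4946*1099) = 1/(593 - 1292317397/4946) = 1/(-1289384419/4946) = -4946/1289384419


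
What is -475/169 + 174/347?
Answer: -135419/58643 ≈ -2.3092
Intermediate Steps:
-475/169 + 174/347 = -135419/58643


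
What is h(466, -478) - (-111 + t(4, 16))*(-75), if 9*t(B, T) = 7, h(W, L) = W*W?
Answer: 626668/3 ≈ 2.0889e+5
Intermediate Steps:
h(W, L) = W²
t(B, T) = 7/9 (t(B, T) = (⅑)*7 = 7/9)
h(466, -478) - (-111 + t(4, 16))*(-75) = 466² - (-111 + 7/9)*(-75) = 217156 - (-992)*(-75)/9 = 217156 - 1*24800/3 = 217156 - 24800/3 = 626668/3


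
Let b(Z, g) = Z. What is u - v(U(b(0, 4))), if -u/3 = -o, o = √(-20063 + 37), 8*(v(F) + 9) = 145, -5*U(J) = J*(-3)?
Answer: -73/8 + 3*I*√20026 ≈ -9.125 + 424.54*I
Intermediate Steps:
U(J) = 3*J/5 (U(J) = -J*(-3)/5 = -(-3)*J/5 = 3*J/5)
v(F) = 73/8 (v(F) = -9 + (⅛)*145 = -9 + 145/8 = 73/8)
o = I*√20026 (o = √(-20026) = I*√20026 ≈ 141.51*I)
u = 3*I*√20026 (u = -(-3)*I*√20026 = 3*I*√20026 ≈ 424.54*I)
u - v(U(b(0, 4))) = 3*I*√20026 - 1*73/8 = 3*I*√20026 - 73/8 = -73/8 + 3*I*√20026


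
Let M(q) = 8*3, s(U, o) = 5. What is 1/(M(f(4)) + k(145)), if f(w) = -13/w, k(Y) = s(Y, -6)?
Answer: 1/29 ≈ 0.034483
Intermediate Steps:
k(Y) = 5
M(q) = 24
1/(M(f(4)) + k(145)) = 1/(24 + 5) = 1/29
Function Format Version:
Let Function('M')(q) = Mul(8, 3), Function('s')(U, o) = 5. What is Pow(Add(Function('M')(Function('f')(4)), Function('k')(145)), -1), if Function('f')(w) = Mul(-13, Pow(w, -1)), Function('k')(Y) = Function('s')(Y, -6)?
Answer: Rational(1, 29) ≈ 0.034483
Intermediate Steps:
Function('k')(Y) = 5
Function('M')(q) = 24
Pow(Add(Function('M')(Function('f')(4)), Function('k')(145)), -1) = Pow(Add(24, 5), -1) = Pow(29, -1) = Rational(1, 29)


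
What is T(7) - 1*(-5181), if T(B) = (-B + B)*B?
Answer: 5181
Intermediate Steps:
T(B) = 0 (T(B) = 0*B = 0)
T(7) - 1*(-5181) = 0 - 1*(-5181) = 0 + 5181 = 5181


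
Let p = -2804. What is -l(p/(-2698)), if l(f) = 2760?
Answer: -2760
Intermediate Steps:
-l(p/(-2698)) = -1*2760 = -2760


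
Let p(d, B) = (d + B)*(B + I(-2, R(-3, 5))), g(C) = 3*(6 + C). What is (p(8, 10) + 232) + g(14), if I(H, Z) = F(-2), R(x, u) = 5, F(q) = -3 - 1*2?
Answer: 382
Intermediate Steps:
F(q) = -5 (F(q) = -3 - 2 = -5)
I(H, Z) = -5
g(C) = 18 + 3*C
p(d, B) = (-5 + B)*(B + d) (p(d, B) = (d + B)*(B - 5) = (B + d)*(-5 + B) = (-5 + B)*(B + d))
(p(8, 10) + 232) + g(14) = ((10**2 - 5*10 - 5*8 + 10*8) + 232) + (18 + 3*14) = ((100 - 50 - 40 + 80) + 232) + (18 + 42) = (90 + 232) + 60 = 322 + 60 = 382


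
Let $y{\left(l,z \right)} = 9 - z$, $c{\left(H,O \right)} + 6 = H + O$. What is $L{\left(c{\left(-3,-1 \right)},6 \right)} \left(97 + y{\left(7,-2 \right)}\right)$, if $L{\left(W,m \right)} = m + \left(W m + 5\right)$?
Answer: $-5292$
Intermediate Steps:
$c{\left(H,O \right)} = -6 + H + O$ ($c{\left(H,O \right)} = -6 + \left(H + O\right) = -6 + H + O$)
$L{\left(W,m \right)} = 5 + m + W m$ ($L{\left(W,m \right)} = m + \left(5 + W m\right) = 5 + m + W m$)
$L{\left(c{\left(-3,-1 \right)},6 \right)} \left(97 + y{\left(7,-2 \right)}\right) = \left(5 + 6 + \left(-6 - 3 - 1\right) 6\right) \left(97 + \left(9 - -2\right)\right) = \left(5 + 6 - 60\right) \left(97 + \left(9 + 2\right)\right) = \left(5 + 6 - 60\right) \left(97 + 11\right) = \left(-49\right) 108 = -5292$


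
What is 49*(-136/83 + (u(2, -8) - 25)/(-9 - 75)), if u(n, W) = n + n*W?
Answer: -19103/332 ≈ -57.539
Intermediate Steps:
u(n, W) = n + W*n
49*(-136/83 + (u(2, -8) - 25)/(-9 - 75)) = 49*(-136/83 + (2*(1 - 8) - 25)/(-9 - 75)) = 49*(-136*1/83 + (2*(-7) - 25)/(-84)) = 49*(-136/83 + (-14 - 25)*(-1/84)) = 49*(-136/83 - 39*(-1/84)) = 49*(-136/83 + 13/28) = 49*(-2729/2324) = -19103/332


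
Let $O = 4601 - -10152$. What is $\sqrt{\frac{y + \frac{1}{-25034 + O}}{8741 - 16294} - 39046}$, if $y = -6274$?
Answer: $\frac{i \sqrt{235438237724890910619}}{77652393} \approx 197.6 i$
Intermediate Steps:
$O = 14753$ ($O = 4601 + 10152 = 14753$)
$\sqrt{\frac{y + \frac{1}{-25034 + O}}{8741 - 16294} - 39046} = \sqrt{\frac{-6274 + \frac{1}{-25034 + 14753}}{8741 - 16294} - 39046} = \sqrt{\frac{-6274 + \frac{1}{-10281}}{-7553} - 39046} = \sqrt{\left(-6274 - \frac{1}{10281}\right) \left(- \frac{1}{7553}\right) - 39046} = \sqrt{\left(- \frac{64502995}{10281}\right) \left(- \frac{1}{7553}\right) - 39046} = \sqrt{\frac{64502995}{77652393} - 39046} = \sqrt{- \frac{3031950834083}{77652393}} = \frac{i \sqrt{235438237724890910619}}{77652393}$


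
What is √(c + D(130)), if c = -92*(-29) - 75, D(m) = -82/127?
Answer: 3*√4645787/127 ≈ 50.915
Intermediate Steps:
D(m) = -82/127 (D(m) = -82*1/127 = -82/127)
c = 2593 (c = 2668 - 75 = 2593)
√(c + D(130)) = √(2593 - 82/127) = √(329229/127) = 3*√4645787/127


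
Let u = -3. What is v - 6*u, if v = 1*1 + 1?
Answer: 20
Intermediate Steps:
v = 2 (v = 1 + 1 = 2)
v - 6*u = 2 - 6*(-3) = 2 + 18 = 20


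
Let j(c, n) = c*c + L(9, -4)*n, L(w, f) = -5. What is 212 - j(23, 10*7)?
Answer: 33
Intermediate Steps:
j(c, n) = c**2 - 5*n (j(c, n) = c*c - 5*n = c**2 - 5*n)
212 - j(23, 10*7) = 212 - (23**2 - 50*7) = 212 - (529 - 5*70) = 212 - (529 - 350) = 212 - 1*179 = 212 - 179 = 33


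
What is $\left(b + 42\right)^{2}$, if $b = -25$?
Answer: $289$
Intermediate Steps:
$\left(b + 42\right)^{2} = \left(-25 + 42\right)^{2} = 17^{2} = 289$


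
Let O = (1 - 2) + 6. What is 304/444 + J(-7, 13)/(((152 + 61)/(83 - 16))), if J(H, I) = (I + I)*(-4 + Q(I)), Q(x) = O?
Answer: 69850/7881 ≈ 8.8631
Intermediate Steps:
O = 5 (O = -1 + 6 = 5)
Q(x) = 5
J(H, I) = 2*I (J(H, I) = (I + I)*(-4 + 5) = (2*I)*1 = 2*I)
304/444 + J(-7, 13)/(((152 + 61)/(83 - 16))) = 304/444 + (2*13)/(((152 + 61)/(83 - 16))) = 304*(1/444) + 26/((213/67)) = 76/111 + 26/((213*(1/67))) = 76/111 + 26/(213/67) = 76/111 + 26*(67/213) = 76/111 + 1742/213 = 69850/7881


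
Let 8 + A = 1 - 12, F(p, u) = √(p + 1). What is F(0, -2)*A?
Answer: -19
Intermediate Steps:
F(p, u) = √(1 + p)
A = -19 (A = -8 + (1 - 12) = -8 - 11 = -19)
F(0, -2)*A = √(1 + 0)*(-19) = √1*(-19) = 1*(-19) = -19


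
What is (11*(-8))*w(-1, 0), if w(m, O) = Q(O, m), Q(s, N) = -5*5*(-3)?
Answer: -6600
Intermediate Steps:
Q(s, N) = 75 (Q(s, N) = -25*(-3) = 75)
w(m, O) = 75
(11*(-8))*w(-1, 0) = (11*(-8))*75 = -88*75 = -6600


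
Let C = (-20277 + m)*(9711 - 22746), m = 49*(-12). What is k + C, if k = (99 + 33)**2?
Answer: 271992699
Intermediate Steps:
m = -588
C = 271975275 (C = (-20277 - 588)*(9711 - 22746) = -20865*(-13035) = 271975275)
k = 17424 (k = 132**2 = 17424)
k + C = 17424 + 271975275 = 271992699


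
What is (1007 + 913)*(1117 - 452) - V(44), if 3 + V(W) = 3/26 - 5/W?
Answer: 730331315/572 ≈ 1.2768e+6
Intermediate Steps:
V(W) = -75/26 - 5/W (V(W) = -3 + (3/26 - 5/W) = -75/26 - 5/W)
(1007 + 913)*(1117 - 452) - V(44) = (1007 + 913)*(1117 - 452) - (-75/26 - 5/44) = 1920*665 - (-75/26 - 5*1/44) = 1276800 - (-75/26 - 5/44) = 1276800 - 1*(-1715/572) = 1276800 + 1715/572 = 730331315/572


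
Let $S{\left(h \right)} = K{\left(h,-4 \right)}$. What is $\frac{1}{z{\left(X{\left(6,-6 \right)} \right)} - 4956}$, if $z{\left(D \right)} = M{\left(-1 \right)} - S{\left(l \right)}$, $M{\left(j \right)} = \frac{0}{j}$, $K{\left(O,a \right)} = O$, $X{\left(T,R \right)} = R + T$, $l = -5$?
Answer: $- \frac{1}{4951} \approx -0.00020198$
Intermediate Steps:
$S{\left(h \right)} = h$
$M{\left(j \right)} = 0$
$z{\left(D \right)} = 5$ ($z{\left(D \right)} = 0 - -5 = 0 + 5 = 5$)
$\frac{1}{z{\left(X{\left(6,-6 \right)} \right)} - 4956} = \frac{1}{5 - 4956} = \frac{1}{-4951} = - \frac{1}{4951}$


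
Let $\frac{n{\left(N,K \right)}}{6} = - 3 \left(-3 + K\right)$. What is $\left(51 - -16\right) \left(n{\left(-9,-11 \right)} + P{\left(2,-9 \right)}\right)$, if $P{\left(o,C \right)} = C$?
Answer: $16281$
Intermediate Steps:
$n{\left(N,K \right)} = 54 - 18 K$ ($n{\left(N,K \right)} = 6 \left(- 3 \left(-3 + K\right)\right) = 6 \left(9 - 3 K\right) = 54 - 18 K$)
$\left(51 - -16\right) \left(n{\left(-9,-11 \right)} + P{\left(2,-9 \right)}\right) = \left(51 - -16\right) \left(\left(54 - -198\right) - 9\right) = \left(51 + 16\right) \left(\left(54 + 198\right) - 9\right) = 67 \left(252 - 9\right) = 67 \cdot 243 = 16281$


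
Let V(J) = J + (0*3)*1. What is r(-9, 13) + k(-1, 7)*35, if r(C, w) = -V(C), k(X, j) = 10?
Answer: 359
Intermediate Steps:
V(J) = J (V(J) = J + 0*1 = J + 0 = J)
r(C, w) = -C
r(-9, 13) + k(-1, 7)*35 = -1*(-9) + 10*35 = 9 + 350 = 359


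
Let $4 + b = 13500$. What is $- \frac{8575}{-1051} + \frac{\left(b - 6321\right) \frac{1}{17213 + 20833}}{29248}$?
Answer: $\frac{9542005214525}{1169520647808} \approx 8.1589$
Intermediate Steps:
$b = 13496$ ($b = -4 + 13500 = 13496$)
$- \frac{8575}{-1051} + \frac{\left(b - 6321\right) \frac{1}{17213 + 20833}}{29248} = - \frac{8575}{-1051} + \frac{\left(13496 - 6321\right) \frac{1}{17213 + 20833}}{29248} = \left(-8575\right) \left(- \frac{1}{1051}\right) + \frac{7175}{38046} \cdot \frac{1}{29248} = \frac{8575}{1051} + 7175 \cdot \frac{1}{38046} \cdot \frac{1}{29248} = \frac{8575}{1051} + \frac{7175}{38046} \cdot \frac{1}{29248} = \frac{8575}{1051} + \frac{7175}{1112769408} = \frac{9542005214525}{1169520647808}$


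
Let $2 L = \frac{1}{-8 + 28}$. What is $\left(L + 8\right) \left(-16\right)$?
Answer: $- \frac{642}{5} \approx -128.4$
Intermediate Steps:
$L = \frac{1}{40}$ ($L = \frac{1}{2 \left(-8 + 28\right)} = \frac{1}{2 \cdot 20} = \frac{1}{2} \cdot \frac{1}{20} = \frac{1}{40} \approx 0.025$)
$\left(L + 8\right) \left(-16\right) = \left(\frac{1}{40} + 8\right) \left(-16\right) = \frac{321}{40} \left(-16\right) = - \frac{642}{5}$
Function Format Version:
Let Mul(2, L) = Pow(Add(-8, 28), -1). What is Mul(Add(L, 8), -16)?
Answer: Rational(-642, 5) ≈ -128.40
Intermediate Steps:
L = Rational(1, 40) (L = Mul(Rational(1, 2), Pow(Add(-8, 28), -1)) = Mul(Rational(1, 2), Pow(20, -1)) = Mul(Rational(1, 2), Rational(1, 20)) = Rational(1, 40) ≈ 0.025000)
Mul(Add(L, 8), -16) = Mul(Add(Rational(1, 40), 8), -16) = Mul(Rational(321, 40), -16) = Rational(-642, 5)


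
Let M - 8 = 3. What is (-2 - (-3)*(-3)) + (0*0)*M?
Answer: -11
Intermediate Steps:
M = 11 (M = 8 + 3 = 11)
(-2 - (-3)*(-3)) + (0*0)*M = (-2 - (-3)*(-3)) + (0*0)*11 = (-2 - 1*9) + 0*11 = (-2 - 9) + 0 = -11 + 0 = -11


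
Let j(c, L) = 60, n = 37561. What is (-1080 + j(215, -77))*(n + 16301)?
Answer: -54939240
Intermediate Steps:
(-1080 + j(215, -77))*(n + 16301) = (-1080 + 60)*(37561 + 16301) = -1020*53862 = -54939240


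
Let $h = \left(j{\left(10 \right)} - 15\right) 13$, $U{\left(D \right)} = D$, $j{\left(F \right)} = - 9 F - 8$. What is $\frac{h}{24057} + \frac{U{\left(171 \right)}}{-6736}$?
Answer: $- \frac{14008931}{162047952} \approx -0.086449$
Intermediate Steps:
$j{\left(F \right)} = -8 - 9 F$
$h = -1469$ ($h = \left(\left(-8 - 90\right) - 15\right) 13 = \left(-98 - 15\right) 13 = \left(-113\right) 13 = -1469$)
$\frac{h}{24057} + \frac{U{\left(171 \right)}}{-6736} = - \frac{1469}{24057} + \frac{171}{-6736} = \left(-1469\right) \frac{1}{24057} + 171 \left(- \frac{1}{6736}\right) = - \frac{1469}{24057} - \frac{171}{6736} = - \frac{14008931}{162047952}$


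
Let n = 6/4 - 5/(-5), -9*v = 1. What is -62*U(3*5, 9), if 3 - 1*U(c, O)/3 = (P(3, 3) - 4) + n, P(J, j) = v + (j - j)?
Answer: -2573/3 ≈ -857.67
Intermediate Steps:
v = -⅑ (v = -⅑*1 = -⅑ ≈ -0.11111)
P(J, j) = -⅑ (P(J, j) = -⅑ + (j - j) = -⅑ + 0 = -⅑)
n = 5/2 (n = 6*(¼) - 5*(-⅕) = 3/2 + 1 = 5/2 ≈ 2.5000)
U(c, O) = 83/6 (U(c, O) = 9 - 3*((-⅑ - 4) + 5/2) = 9 - 3*(-37/9 + 5/2) = 9 - 3*(-29/18) = 9 + 29/6 = 83/6)
-62*U(3*5, 9) = -62*83/6 = -2573/3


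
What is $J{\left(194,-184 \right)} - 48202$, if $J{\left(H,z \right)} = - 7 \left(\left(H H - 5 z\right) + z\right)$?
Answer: $-316806$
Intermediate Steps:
$J{\left(H,z \right)} = - 7 H^{2} + 28 z$ ($J{\left(H,z \right)} = - 7 \left(\left(H^{2} - 5 z\right) + z\right) = - 7 \left(H^{2} - 4 z\right) = - 7 H^{2} + 28 z$)
$J{\left(194,-184 \right)} - 48202 = \left(- 7 \cdot 194^{2} + 28 \left(-184\right)\right) - 48202 = \left(\left(-7\right) 37636 - 5152\right) - 48202 = \left(-263452 - 5152\right) - 48202 = -268604 - 48202 = -316806$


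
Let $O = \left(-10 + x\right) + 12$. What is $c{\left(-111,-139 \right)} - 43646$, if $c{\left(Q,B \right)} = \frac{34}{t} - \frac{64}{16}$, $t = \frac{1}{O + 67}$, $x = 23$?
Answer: $-40522$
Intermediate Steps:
$O = 25$ ($O = \left(-10 + 23\right) + 12 = 13 + 12 = 25$)
$t = \frac{1}{92}$ ($t = \frac{1}{25 + 67} = \frac{1}{92} \approx 0.01087$)
$c{\left(Q,B \right)} = 3124$ ($c{\left(Q,B \right)} = 34 \frac{1}{\frac{1}{92}} - \frac{64}{16} = 34 \cdot 92 - 4 = 3128 - 4 = 3124$)
$c{\left(-111,-139 \right)} - 43646 = 3124 - 43646 = -40522$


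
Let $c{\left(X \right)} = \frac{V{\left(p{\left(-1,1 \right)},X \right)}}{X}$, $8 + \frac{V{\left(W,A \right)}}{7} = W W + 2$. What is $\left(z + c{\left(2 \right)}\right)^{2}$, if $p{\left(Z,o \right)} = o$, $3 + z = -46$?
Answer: $\frac{17689}{4} \approx 4422.3$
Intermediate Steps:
$z = -49$ ($z = -3 - 46 = -49$)
$V{\left(W,A \right)} = -42 + 7 W^{2}$ ($V{\left(W,A \right)} = -56 + 7 \left(W W + 2\right) = -56 + 7 \left(W^{2} + 2\right) = -56 + 7 \left(2 + W^{2}\right) = -56 + \left(14 + 7 W^{2}\right) = -42 + 7 W^{2}$)
$c{\left(X \right)} = - \frac{35}{X}$ ($c{\left(X \right)} = \frac{-42 + 7 \cdot 1^{2}}{X} = \frac{-42 + 7 \cdot 1}{X} = \frac{-42 + 7}{X} = - \frac{35}{X}$)
$\left(z + c{\left(2 \right)}\right)^{2} = \left(-49 - \frac{35}{2}\right)^{2} = \left(- \frac{133}{2}\right)^{2} = \frac{17689}{4}$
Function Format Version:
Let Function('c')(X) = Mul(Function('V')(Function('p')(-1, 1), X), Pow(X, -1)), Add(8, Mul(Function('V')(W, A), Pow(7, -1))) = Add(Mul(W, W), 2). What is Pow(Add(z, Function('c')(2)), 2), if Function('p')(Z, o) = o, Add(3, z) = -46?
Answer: Rational(17689, 4) ≈ 4422.3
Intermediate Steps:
z = -49 (z = Add(-3, -46) = -49)
Function('V')(W, A) = Add(-42, Mul(7, Pow(W, 2))) (Function('V')(W, A) = Add(-56, Mul(7, Add(Mul(W, W), 2))) = Add(-56, Mul(7, Add(Pow(W, 2), 2))) = Add(-56, Mul(7, Add(2, Pow(W, 2)))) = Add(-56, Add(14, Mul(7, Pow(W, 2)))) = Add(-42, Mul(7, Pow(W, 2))))
Function('c')(X) = Mul(-35, Pow(X, -1)) (Function('c')(X) = Mul(Add(-42, Mul(7, Pow(1, 2))), Pow(X, -1)) = Mul(Add(-42, Mul(7, 1)), Pow(X, -1)) = Mul(Add(-42, 7), Pow(X, -1)) = Mul(-35, Pow(X, -1)))
Pow(Add(z, Function('c')(2)), 2) = Pow(Add(-49, Mul(-35, Pow(2, -1))), 2) = Pow(Add(-49, Mul(-35, Rational(1, 2))), 2) = Pow(Add(-49, Rational(-35, 2)), 2) = Pow(Rational(-133, 2), 2) = Rational(17689, 4)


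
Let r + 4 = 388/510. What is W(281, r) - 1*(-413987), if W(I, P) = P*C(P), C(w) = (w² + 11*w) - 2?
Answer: 6865931337629/16581375 ≈ 4.1408e+5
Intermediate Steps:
r = -826/255 (r = -4 + 388/510 = -4 + 388*(1/510) = -4 + 194/255 = -826/255 ≈ -3.2392)
C(w) = -2 + w² + 11*w
W(I, P) = P*(-2 + P² + 11*P)
W(281, r) - 1*(-413987) = -826*(-2 + (-826/255)² + 11*(-826/255))/255 - 1*(-413987) = -826*(-2 + 682276/65025 - 9086/255)/255 + 413987 = -826/255*(-1764704/65025) + 413987 = 1457645504/16581375 + 413987 = 6865931337629/16581375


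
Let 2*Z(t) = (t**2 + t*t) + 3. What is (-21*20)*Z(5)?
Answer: -11130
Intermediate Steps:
Z(t) = 3/2 + t**2 (Z(t) = ((t**2 + t*t) + 3)/2 = ((t**2 + t**2) + 3)/2 = (2*t**2 + 3)/2 = (3 + 2*t**2)/2 = 3/2 + t**2)
(-21*20)*Z(5) = (-21*20)*(3/2 + 5**2) = -420*(3/2 + 25) = -420*53/2 = -11130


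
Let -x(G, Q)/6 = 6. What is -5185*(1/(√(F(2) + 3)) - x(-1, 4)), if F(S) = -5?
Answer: -186660 + 5185*I*√2/2 ≈ -1.8666e+5 + 3666.3*I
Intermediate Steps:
x(G, Q) = -36 (x(G, Q) = -6*6 = -36)
-5185*(1/(√(F(2) + 3)) - x(-1, 4)) = -5185*(1/(√(-5 + 3)) - 1*(-36)) = -5185*(1/(√(-2)) + 36) = -5185*(1/(I*√2) + 36) = -5185*(-I*√2/2 + 36) = -5185*(36 - I*√2/2) = -186660 + 5185*I*√2/2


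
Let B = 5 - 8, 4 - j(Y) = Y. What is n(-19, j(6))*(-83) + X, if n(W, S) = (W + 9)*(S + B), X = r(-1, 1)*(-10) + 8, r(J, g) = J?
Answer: -4132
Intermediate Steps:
j(Y) = 4 - Y
B = -3
X = 18 (X = -1*(-10) + 8 = 10 + 8 = 18)
n(W, S) = (-3 + S)*(9 + W) (n(W, S) = (W + 9)*(S - 3) = (9 + W)*(-3 + S) = (-3 + S)*(9 + W))
n(-19, j(6))*(-83) + X = (-27 - 3*(-19) + 9*(4 - 1*6) + (4 - 1*6)*(-19))*(-83) + 18 = (-27 + 57 + 9*(4 - 6) + (4 - 6)*(-19))*(-83) + 18 = (-27 + 57 + 9*(-2) - 2*(-19))*(-83) + 18 = (-27 + 57 - 18 + 38)*(-83) + 18 = 50*(-83) + 18 = -4150 + 18 = -4132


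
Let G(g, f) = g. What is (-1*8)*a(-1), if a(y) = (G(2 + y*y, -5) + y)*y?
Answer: 16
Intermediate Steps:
a(y) = y*(2 + y + y²) (a(y) = ((2 + y*y) + y)*y = ((2 + y²) + y)*y = (2 + y + y²)*y = y*(2 + y + y²))
(-1*8)*a(-1) = (-1*8)*(-(2 - 1 + (-1)²)) = -(-8)*(2 - 1 + 1) = -(-8)*2 = -8*(-2) = 16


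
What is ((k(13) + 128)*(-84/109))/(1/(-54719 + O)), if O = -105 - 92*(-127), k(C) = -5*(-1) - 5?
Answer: 463841280/109 ≈ 4.2554e+6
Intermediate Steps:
k(C) = 0 (k(C) = 5 - 5 = 0)
O = 11579 (O = -105 + 11684 = 11579)
((k(13) + 128)*(-84/109))/(1/(-54719 + O)) = ((0 + 128)*(-84/109))/(1/(-54719 + 11579)) = (128*(-84*1/109))/(1/(-43140)) = (128*(-84/109))/(-1/43140) = -10752/109*(-43140) = 463841280/109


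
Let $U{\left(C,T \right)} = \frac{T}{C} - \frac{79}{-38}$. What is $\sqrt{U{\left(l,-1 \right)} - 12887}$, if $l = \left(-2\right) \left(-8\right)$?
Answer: $\frac{i \sqrt{74423665}}{76} \approx 113.51 i$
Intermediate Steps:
$l = 16$
$U{\left(C,T \right)} = \frac{79}{38} + \frac{T}{C}$ ($U{\left(C,T \right)} = \frac{T}{C} - - \frac{79}{38} = \frac{T}{C} + \frac{79}{38} = \frac{79}{38} + \frac{T}{C}$)
$\sqrt{U{\left(l,-1 \right)} - 12887} = \sqrt{\left(\frac{79}{38} - \frac{1}{16}\right) - 12887} = \sqrt{\frac{613}{304} - 12887} = \sqrt{- \frac{3917035}{304}} = \frac{i \sqrt{74423665}}{76}$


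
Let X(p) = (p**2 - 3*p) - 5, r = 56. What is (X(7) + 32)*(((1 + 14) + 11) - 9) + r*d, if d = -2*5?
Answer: 375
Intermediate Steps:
X(p) = -5 + p**2 - 3*p
d = -10
(X(7) + 32)*(((1 + 14) + 11) - 9) + r*d = ((-5 + 7**2 - 3*7) + 32)*(((1 + 14) + 11) - 9) + 56*(-10) = ((-5 + 49 - 21) + 32)*((15 + 11) - 9) - 560 = (23 + 32)*(26 - 9) - 560 = 55*17 - 560 = 935 - 560 = 375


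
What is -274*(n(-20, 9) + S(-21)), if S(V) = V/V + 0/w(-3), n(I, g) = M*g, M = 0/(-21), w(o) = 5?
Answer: -274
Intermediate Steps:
M = 0 (M = 0*(-1/21) = 0)
n(I, g) = 0 (n(I, g) = 0*g = 0)
S(V) = 1 (S(V) = V/V + 0/5 = 1 + 0*(1/5) = 1 + 0 = 1)
-274*(n(-20, 9) + S(-21)) = -274*(0 + 1) = -274*1 = -274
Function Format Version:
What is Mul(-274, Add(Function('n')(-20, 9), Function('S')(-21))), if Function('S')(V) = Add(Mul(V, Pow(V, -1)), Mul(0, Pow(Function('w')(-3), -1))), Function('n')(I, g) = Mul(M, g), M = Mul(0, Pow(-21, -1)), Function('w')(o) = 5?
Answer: -274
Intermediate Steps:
M = 0 (M = Mul(0, Rational(-1, 21)) = 0)
Function('n')(I, g) = 0 (Function('n')(I, g) = Mul(0, g) = 0)
Function('S')(V) = 1 (Function('S')(V) = Add(Mul(V, Pow(V, -1)), Mul(0, Pow(5, -1))) = Add(1, Mul(0, Rational(1, 5))) = Add(1, 0) = 1)
Mul(-274, Add(Function('n')(-20, 9), Function('S')(-21))) = Mul(-274, Add(0, 1)) = Mul(-274, 1) = -274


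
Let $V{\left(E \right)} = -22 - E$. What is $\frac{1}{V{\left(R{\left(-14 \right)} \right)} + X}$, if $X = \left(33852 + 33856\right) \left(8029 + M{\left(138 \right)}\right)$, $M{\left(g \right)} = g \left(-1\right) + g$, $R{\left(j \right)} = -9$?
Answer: $\frac{1}{543627519} \approx 1.8395 \cdot 10^{-9}$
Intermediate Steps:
$M{\left(g \right)} = 0$ ($M{\left(g \right)} = - g + g = 0$)
$X = 543627532$ ($X = \left(33852 + 33856\right) \left(8029 + 0\right) = 67708 \cdot 8029 = 543627532$)
$\frac{1}{V{\left(R{\left(-14 \right)} \right)} + X} = \frac{1}{\left(-22 - -9\right) + 543627532} = \frac{1}{\left(-22 + 9\right) + 543627532} = \frac{1}{-13 + 543627532} = \frac{1}{543627519}$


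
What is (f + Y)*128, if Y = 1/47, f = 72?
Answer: 433280/47 ≈ 9218.7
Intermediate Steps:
Y = 1/47 ≈ 0.021277
(f + Y)*128 = (72 + 1/47)*128 = (3385/47)*128 = 433280/47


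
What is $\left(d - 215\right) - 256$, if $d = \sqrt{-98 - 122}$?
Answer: $-471 + 2 i \sqrt{55} \approx -471.0 + 14.832 i$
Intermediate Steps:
$d = 2 i \sqrt{55}$ ($d = \sqrt{-220} = 2 i \sqrt{55} \approx 14.832 i$)
$\left(d - 215\right) - 256 = \left(2 i \sqrt{55} - 215\right) - 256 = \left(-215 + 2 i \sqrt{55}\right) - 256 = -471 + 2 i \sqrt{55}$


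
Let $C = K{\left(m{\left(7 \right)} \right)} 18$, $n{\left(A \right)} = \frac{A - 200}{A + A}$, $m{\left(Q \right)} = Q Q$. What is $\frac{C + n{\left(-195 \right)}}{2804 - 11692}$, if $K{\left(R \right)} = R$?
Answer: $- \frac{68875}{693264} \approx -0.099349$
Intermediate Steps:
$m{\left(Q \right)} = Q^{2}$
$n{\left(A \right)} = \frac{-200 + A}{2 A}$
$C = 882$ ($C = 7^{2} \cdot 18 = 49 \cdot 18 = 882$)
$\frac{C + n{\left(-195 \right)}}{2804 - 11692} = \frac{882 + \frac{-200 - 195}{2 \left(-195\right)}}{2804 - 11692} = \frac{882 + \frac{1}{2} \left(- \frac{1}{195}\right) \left(-395\right)}{-8888} = \left(882 + \frac{79}{78}\right) \left(- \frac{1}{8888}\right) = \frac{68875}{78} \left(- \frac{1}{8888}\right) = - \frac{68875}{693264}$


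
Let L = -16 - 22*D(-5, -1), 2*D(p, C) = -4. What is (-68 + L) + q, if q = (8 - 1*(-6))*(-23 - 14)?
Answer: -558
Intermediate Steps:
D(p, C) = -2 (D(p, C) = (½)*(-4) = -2)
L = 28 (L = -16 - 22*(-2) = -16 + 44 = 28)
q = -518 (q = (8 + 6)*(-37) = 14*(-37) = -518)
(-68 + L) + q = (-68 + 28) - 518 = -40 - 518 = -558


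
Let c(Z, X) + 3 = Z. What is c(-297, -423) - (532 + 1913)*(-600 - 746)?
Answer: 3290670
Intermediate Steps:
c(Z, X) = -3 + Z
c(-297, -423) - (532 + 1913)*(-600 - 746) = (-3 - 297) - (532 + 1913)*(-600 - 746) = -300 - 2445*(-1346) = -300 - (-3290970) = -300 - 1*(-3290970) = -300 + 3290970 = 3290670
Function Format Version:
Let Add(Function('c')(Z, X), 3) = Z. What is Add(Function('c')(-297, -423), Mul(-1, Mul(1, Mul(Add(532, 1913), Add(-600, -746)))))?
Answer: 3290670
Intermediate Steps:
Function('c')(Z, X) = Add(-3, Z)
Add(Function('c')(-297, -423), Mul(-1, Mul(1, Mul(Add(532, 1913), Add(-600, -746))))) = Add(Add(-3, -297), Mul(-1, Mul(1, Mul(Add(532, 1913), Add(-600, -746))))) = Add(-300, Mul(-1, Mul(1, Mul(2445, -1346)))) = Add(-300, Mul(-1, Mul(1, -3290970))) = Add(-300, Mul(-1, -3290970)) = Add(-300, 3290970) = 3290670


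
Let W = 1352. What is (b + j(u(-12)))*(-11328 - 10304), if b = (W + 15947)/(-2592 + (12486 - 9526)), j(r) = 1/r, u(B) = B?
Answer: -70040360/69 ≈ -1.0151e+6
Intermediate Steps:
b = 17299/368 (b = (1352 + 15947)/(-2592 + (12486 - 9526)) = 17299/(-2592 + 2960) = 17299/368 ≈ 47.008)
(b + j(u(-12)))*(-11328 - 10304) = (17299/368 + 1/(-12))*(-11328 - 10304) = (17299/368 - 1/12)*(-21632) = (51805/1104)*(-21632) = -70040360/69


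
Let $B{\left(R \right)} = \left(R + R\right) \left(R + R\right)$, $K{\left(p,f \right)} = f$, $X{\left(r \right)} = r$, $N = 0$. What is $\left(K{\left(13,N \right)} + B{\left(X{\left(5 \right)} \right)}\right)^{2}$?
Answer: $10000$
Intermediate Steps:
$B{\left(R \right)} = 4 R^{2}$ ($B{\left(R \right)} = 2 R 2 R = 4 R^{2}$)
$\left(K{\left(13,N \right)} + B{\left(X{\left(5 \right)} \right)}\right)^{2} = \left(0 + 4 \cdot 5^{2}\right)^{2} = \left(0 + 4 \cdot 25\right)^{2} = \left(0 + 100\right)^{2} = 100^{2} = 10000$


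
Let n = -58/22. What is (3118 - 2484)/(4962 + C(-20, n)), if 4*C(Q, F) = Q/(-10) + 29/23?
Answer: 58328/456579 ≈ 0.12775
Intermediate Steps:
n = -29/11 (n = -58*1/22 = -29/11 ≈ -2.6364)
C(Q, F) = 29/92 - Q/40 (C(Q, F) = (Q/(-10) + 29/23)/4 = (Q*(-⅒) + 29*(1/23))/4 = (-Q/10 + 29/23)/4 = (29/23 - Q/10)/4 = 29/92 - Q/40)
(3118 - 2484)/(4962 + C(-20, n)) = (3118 - 2484)/(4962 + (29/92 - 1/40*(-20))) = 634/(4962 + (29/92 + ½)) = 634/(4962 + 75/92) = 634/(456579/92) = 634*(92/456579) = 58328/456579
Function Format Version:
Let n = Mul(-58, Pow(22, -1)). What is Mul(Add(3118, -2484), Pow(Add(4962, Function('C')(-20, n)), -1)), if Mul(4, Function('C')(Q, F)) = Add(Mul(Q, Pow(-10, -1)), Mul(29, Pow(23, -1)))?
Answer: Rational(58328, 456579) ≈ 0.12775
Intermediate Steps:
n = Rational(-29, 11) (n = Mul(-58, Rational(1, 22)) = Rational(-29, 11) ≈ -2.6364)
Function('C')(Q, F) = Add(Rational(29, 92), Mul(Rational(-1, 40), Q)) (Function('C')(Q, F) = Mul(Rational(1, 4), Add(Mul(Q, Pow(-10, -1)), Mul(29, Pow(23, -1)))) = Mul(Rational(1, 4), Add(Mul(Q, Rational(-1, 10)), Mul(29, Rational(1, 23)))) = Mul(Rational(1, 4), Add(Mul(Rational(-1, 10), Q), Rational(29, 23))) = Mul(Rational(1, 4), Add(Rational(29, 23), Mul(Rational(-1, 10), Q))) = Add(Rational(29, 92), Mul(Rational(-1, 40), Q)))
Mul(Add(3118, -2484), Pow(Add(4962, Function('C')(-20, n)), -1)) = Mul(Add(3118, -2484), Pow(Add(4962, Add(Rational(29, 92), Mul(Rational(-1, 40), -20))), -1)) = Mul(634, Pow(Add(4962, Add(Rational(29, 92), Rational(1, 2))), -1)) = Mul(634, Pow(Add(4962, Rational(75, 92)), -1)) = Mul(634, Pow(Rational(456579, 92), -1)) = Mul(634, Rational(92, 456579)) = Rational(58328, 456579)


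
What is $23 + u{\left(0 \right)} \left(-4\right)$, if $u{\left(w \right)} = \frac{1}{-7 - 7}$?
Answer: $\frac{163}{7} \approx 23.286$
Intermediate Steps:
$u{\left(w \right)} = - \frac{1}{14}$ ($u{\left(w \right)} = \frac{1}{-14} = - \frac{1}{14}$)
$23 + u{\left(0 \right)} \left(-4\right) = 23 - - \frac{2}{7} = 23 + \frac{2}{7} = \frac{163}{7}$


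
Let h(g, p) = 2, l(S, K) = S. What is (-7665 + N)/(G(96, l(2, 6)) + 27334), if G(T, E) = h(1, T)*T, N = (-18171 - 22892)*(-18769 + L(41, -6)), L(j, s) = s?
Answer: 385475080/13763 ≈ 28008.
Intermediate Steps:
N = 770957825 (N = (-18171 - 22892)*(-18769 - 6) = -41063*(-18775) = 770957825)
G(T, E) = 2*T
(-7665 + N)/(G(96, l(2, 6)) + 27334) = (-7665 + 770957825)/(2*96 + 27334) = 770950160/(192 + 27334) = 770950160/27526 = 770950160*(1/27526) = 385475080/13763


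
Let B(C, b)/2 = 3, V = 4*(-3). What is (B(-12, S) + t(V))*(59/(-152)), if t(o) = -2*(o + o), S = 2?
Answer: -1593/76 ≈ -20.961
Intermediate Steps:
V = -12
t(o) = -4*o
B(C, b) = 6 (B(C, b) = 2*3 = 6)
(B(-12, S) + t(V))*(59/(-152)) = (6 - 4*(-12))*(59/(-152)) = (6 + 48)*(59*(-1/152)) = 54*(-59/152) = -1593/76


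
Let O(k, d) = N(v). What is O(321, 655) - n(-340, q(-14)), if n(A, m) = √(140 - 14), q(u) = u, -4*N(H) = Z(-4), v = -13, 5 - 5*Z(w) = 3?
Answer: -⅒ - 3*√14 ≈ -11.325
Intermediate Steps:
Z(w) = ⅖ (Z(w) = 1 - ⅕*3 = 1 - ⅗ = ⅖)
N(H) = -⅒ (N(H) = -¼*⅖ = -⅒)
O(k, d) = -⅒
n(A, m) = 3*√14 (n(A, m) = √126 = 3*√14)
O(321, 655) - n(-340, q(-14)) = -⅒ - 3*√14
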